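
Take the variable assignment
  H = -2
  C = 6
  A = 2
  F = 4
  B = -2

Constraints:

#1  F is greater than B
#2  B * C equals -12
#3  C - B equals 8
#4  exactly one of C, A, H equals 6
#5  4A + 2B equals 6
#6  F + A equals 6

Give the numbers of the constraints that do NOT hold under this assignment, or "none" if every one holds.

Violated: 5.

#1 F = 4, B = -2; 4 > -2 — holds.
#2 B * C = -2 * 6 = -12 — holds.
#3 C - B = 6 - (-2) = 8 — holds.
#4 C=6, A=2, H=-2; 1 of them equals 6 — holds.
#5 4A + 2B = 4(2) + 2(-2) = 4, not 6 — fails.
#6 F + A = 4 + 2 = 6 — holds.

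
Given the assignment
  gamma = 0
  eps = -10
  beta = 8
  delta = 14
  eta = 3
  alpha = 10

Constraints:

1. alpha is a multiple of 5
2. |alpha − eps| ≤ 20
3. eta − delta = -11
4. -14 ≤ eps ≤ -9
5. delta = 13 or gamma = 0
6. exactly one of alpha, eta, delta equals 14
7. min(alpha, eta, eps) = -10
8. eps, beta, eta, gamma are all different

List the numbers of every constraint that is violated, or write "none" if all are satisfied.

1. 10 / 5 = 2, so 5 divides 10 — holds.
2. |10 − (-10)| = 20; 20 ≤ 20 — holds.
3. eta − delta = 3 − 14 = -11 — holds.
4. eps = -10 lies in [-14, -9] — holds.
5. delta = 14 ≠ 13, but gamma = 0 = 0 (second disjunct) — holds.
6. alpha=10, eta=3, delta=14; 1 of them equals 14 — holds.
7. min(10, 3, -10) = -10 — holds.
8. values -10, 8, 3, 0 are pairwise distinct — holds.

None — every constraint holds.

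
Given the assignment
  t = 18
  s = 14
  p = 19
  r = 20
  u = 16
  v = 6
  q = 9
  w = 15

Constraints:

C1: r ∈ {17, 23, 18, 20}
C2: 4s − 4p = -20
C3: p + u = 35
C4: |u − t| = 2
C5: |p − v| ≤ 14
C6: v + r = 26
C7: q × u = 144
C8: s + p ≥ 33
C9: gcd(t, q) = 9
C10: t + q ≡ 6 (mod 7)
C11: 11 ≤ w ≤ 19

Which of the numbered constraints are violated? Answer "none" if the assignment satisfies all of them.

All constraints are satisfied.

C1: r = 20 is in {17, 23, 18, 20}  yes
C2: 4s − 4p = 4(14) − 4(19) = -20  yes
C3: p + u = 19 + 16 = 35  yes
C4: |16 − 18| = 2  yes
C5: |19 − 6| = 13; 13 ≤ 14  yes
C6: v + r = 6 + 20 = 26  yes
C7: q × u = 9 × 16 = 144  yes
C8: s + p = 14 + 19 = 33; 33 ≥ 33  yes
C9: gcd(18, 9) = 9  yes
C10: t + q = 27; 27 mod 7 = 6  yes
C11: w = 15 lies in [11, 19]  yes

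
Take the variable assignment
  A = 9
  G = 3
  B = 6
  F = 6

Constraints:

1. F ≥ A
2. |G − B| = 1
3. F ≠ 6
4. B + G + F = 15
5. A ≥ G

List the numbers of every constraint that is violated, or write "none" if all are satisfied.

1. F = 6, A = 9; 6 < 9 (want ≥)  FAIL
2. |3 − 6| = 3, not 1  FAIL
3. F = 6, but 6 is required to differ  FAIL
4. B + G + F = 6 + 3 + 6 = 15  OK
5. A = 9, G = 3; 9 ≥ 3  OK

The assignment fails constraints 1, 2, 3.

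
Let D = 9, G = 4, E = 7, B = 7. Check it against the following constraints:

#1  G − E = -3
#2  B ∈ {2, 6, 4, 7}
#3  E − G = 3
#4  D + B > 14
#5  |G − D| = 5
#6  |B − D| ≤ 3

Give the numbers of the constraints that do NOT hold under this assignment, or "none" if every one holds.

#1 G − E = 4 − 7 = -3 — holds.
#2 B = 7 is in {2, 6, 4, 7} — holds.
#3 E − G = 7 − 4 = 3 — holds.
#4 D + B = 9 + 7 = 16; 16 > 14 — holds.
#5 |4 − 9| = 5 — holds.
#6 |7 − 9| = 2; 2 ≤ 3 — holds.

The assignment satisfies every constraint.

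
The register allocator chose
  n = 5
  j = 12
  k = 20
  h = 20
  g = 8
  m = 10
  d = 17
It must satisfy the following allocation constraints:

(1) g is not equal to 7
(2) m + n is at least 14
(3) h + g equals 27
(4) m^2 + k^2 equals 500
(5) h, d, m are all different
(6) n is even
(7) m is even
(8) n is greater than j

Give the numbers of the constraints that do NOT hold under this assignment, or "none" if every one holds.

Violated: 3, 6, and 8.

(1) g = 8, and 8 ≠ 7 — holds.
(2) m + n = 10 + 5 = 15; 15 ≥ 14 — holds.
(3) h + g = 20 + 8 = 28, not 27 — does not hold.
(4) m^2 + k^2 = 10^2 + 20^2 = 100 + 400 = 500 — holds.
(5) values 20, 17, 10 are pairwise distinct — holds.
(6) n = 5 is odd — does not hold.
(7) m = 10 is even — holds.
(8) n = 5, j = 12; 5 ≤ 12 (want >) — does not hold.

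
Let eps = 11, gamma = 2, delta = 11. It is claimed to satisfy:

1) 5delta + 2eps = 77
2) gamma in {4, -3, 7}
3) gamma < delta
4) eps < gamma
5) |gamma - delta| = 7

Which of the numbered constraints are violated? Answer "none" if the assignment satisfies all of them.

1) 5delta + 2eps = 5(11) + 2(11) = 77 — satisfied.
2) gamma = 2 is not in {4, -3, 7} — violated.
3) gamma = 2, delta = 11; 2 < 11 — satisfied.
4) eps = 11, gamma = 2; 11 ≥ 2 (want <) — violated.
5) |2 - 11| = 9, not 7 — violated.

The assignment fails constraints 2, 4, and 5.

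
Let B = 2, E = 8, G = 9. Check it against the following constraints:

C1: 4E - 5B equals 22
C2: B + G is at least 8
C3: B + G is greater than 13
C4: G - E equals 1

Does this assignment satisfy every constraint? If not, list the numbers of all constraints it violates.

The assignment fails constraint 3.

C1: 4E - 5B = 4(8) - 5(2) = 22 — holds.
C2: B + G = 2 + 9 = 11; 11 ≥ 8 — holds.
C3: B + G = 2 + 9 = 11; 11 ≤ 13, bound 13 not met — fails.
C4: G - E = 9 - 8 = 1 — holds.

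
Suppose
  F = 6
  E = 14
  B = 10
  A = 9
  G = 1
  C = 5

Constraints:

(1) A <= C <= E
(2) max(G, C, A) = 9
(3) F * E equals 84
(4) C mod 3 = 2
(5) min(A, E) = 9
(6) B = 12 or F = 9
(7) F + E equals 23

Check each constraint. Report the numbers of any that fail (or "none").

The assignment fails constraints 1, 6, 7.

(1) values 9, 5, 14; A = 9 is not <= C = 5 — violated.
(2) max(1, 5, 9) = 9 — OK.
(3) F * E = 6 * 14 = 84 — OK.
(4) 5 mod 3 = 2 — OK.
(5) min(9, 14) = 9 — OK.
(6) B = 10 ≠ 12 and F = 6 ≠ 9; both disjuncts false — violated.
(7) F + E = 6 + 14 = 20, not 23 — violated.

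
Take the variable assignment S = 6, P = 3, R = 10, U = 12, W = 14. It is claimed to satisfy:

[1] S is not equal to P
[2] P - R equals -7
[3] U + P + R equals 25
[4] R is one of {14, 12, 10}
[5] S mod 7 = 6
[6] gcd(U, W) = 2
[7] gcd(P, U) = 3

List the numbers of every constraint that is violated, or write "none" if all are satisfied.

Yes — all constraints hold.

[1] S = 6, P = 3; distinct  OK
[2] P - R = 3 - 10 = -7  OK
[3] U + P + R = 12 + 3 + 10 = 25  OK
[4] R = 10 is in {14, 12, 10}  OK
[5] 6 mod 7 = 6  OK
[6] gcd(12, 14) = 2  OK
[7] gcd(3, 12) = 3  OK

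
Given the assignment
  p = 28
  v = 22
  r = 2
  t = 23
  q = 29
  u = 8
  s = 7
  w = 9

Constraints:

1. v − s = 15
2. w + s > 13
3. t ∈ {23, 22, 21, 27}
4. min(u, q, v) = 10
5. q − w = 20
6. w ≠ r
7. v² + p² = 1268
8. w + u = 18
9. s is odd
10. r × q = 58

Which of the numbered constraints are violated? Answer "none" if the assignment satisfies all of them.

Constraints 4 and 8 do not hold.

1. v − s = 22 − 7 = 15  holds
2. w + s = 9 + 7 = 16; 16 > 13  holds
3. t = 23 is in {23, 22, 21, 27}  holds
4. min(8, 29, 22) = 8, not 10  fails
5. q − w = 29 − 9 = 20  holds
6. w = 9, r = 2; distinct  holds
7. v² + p² = 22² + 28² = 484 + 784 = 1268  holds
8. w + u = 9 + 8 = 17, not 18  fails
9. s = 7 is odd  holds
10. r × q = 2 × 29 = 58  holds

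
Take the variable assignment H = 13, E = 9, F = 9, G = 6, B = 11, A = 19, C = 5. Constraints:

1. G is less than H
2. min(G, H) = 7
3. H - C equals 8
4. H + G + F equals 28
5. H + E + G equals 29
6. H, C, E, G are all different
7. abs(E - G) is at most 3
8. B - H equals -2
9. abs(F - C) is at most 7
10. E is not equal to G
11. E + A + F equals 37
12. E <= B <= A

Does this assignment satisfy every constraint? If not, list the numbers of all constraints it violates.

Violated: 2 and 5.

1. G = 6, H = 13; 6 < 13  yes
2. min(6, 13) = 6, not 7  no
3. H - C = 13 - 5 = 8  yes
4. H + G + F = 13 + 6 + 9 = 28  yes
5. H + E + G = 13 + 9 + 6 = 28, not 29  no
6. values 13, 5, 9, 6 are pairwise distinct  yes
7. abs(9 - 6) = 3; 3 ≤ 3  yes
8. B - H = 11 - 13 = -2  yes
9. abs(9 - 5) = 4; 4 ≤ 7  yes
10. E = 9, G = 6; distinct  yes
11. E + A + F = 9 + 19 + 9 = 37  yes
12. values 9 <= 11 <= 19  yes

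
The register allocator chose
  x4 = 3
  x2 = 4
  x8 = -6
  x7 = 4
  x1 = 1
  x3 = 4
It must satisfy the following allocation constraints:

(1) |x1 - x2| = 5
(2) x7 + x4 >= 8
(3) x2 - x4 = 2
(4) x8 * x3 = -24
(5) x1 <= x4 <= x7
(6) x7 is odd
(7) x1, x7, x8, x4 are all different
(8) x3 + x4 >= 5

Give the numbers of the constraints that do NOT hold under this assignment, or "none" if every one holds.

Constraints 1, 2, 3, 6 are violated.

(1) |1 - 4| = 3, not 5 — violated.
(2) x7 + x4 = 4 + 3 = 7; 7 < 8, bound 8 not met — violated.
(3) x2 - x4 = 4 - 3 = 1, not 2 — violated.
(4) x8 * x3 = -6 * 4 = -24 — satisfied.
(5) values 1 <= 3 <= 4 — satisfied.
(6) x7 = 4 is even — violated.
(7) values 1, 4, -6, 3 are pairwise distinct — satisfied.
(8) x3 + x4 = 4 + 3 = 7; 7 ≥ 5 — satisfied.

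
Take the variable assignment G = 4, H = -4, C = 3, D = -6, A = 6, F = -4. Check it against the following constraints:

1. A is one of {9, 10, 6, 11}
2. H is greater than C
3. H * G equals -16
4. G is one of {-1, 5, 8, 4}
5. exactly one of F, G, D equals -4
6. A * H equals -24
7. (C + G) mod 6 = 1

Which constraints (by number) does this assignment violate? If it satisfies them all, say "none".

1. A = 6 is in {9, 10, 6, 11}  OK
2. H = -4, C = 3; -4 ≤ 3 (want >)  FAIL
3. H * G = -4 * 4 = -16  OK
4. G = 4 is in {-1, 5, 8, 4}  OK
5. F=-4, G=4, D=-6; 1 of them equals -4  OK
6. A * H = 6 * (-4) = -24  OK
7. C + G = 7; 7 mod 6 = 1  OK

Violated: 2.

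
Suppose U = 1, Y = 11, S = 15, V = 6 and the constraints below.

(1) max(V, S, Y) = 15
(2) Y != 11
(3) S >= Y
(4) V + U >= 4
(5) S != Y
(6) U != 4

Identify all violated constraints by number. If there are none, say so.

No — constraint 2 is not satisfied.

(1) max(6, 15, 11) = 15  holds
(2) Y = 11, but 11 is required to differ  fails
(3) S = 15, Y = 11; 15 ≥ 11  holds
(4) V + U = 6 + 1 = 7; 7 ≥ 4  holds
(5) S = 15, Y = 11; distinct  holds
(6) U = 1, and 1 ≠ 4  holds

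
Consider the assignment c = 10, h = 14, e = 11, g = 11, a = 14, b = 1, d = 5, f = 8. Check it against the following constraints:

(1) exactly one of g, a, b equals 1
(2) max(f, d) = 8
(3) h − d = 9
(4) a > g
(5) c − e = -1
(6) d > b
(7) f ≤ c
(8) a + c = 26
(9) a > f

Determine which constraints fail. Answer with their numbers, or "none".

Violated: 8.

(1) g=11, a=14, b=1; 1 of them equals 1 — holds.
(2) max(8, 5) = 8 — holds.
(3) h − d = 14 − 5 = 9 — holds.
(4) a = 14, g = 11; 14 > 11 — holds.
(5) c − e = 10 − 11 = -1 — holds.
(6) d = 5, b = 1; 5 > 1 — holds.
(7) f = 8, c = 10; 8 ≤ 10 — holds.
(8) a + c = 14 + 10 = 24, not 26 — fails.
(9) a = 14, f = 8; 14 > 8 — holds.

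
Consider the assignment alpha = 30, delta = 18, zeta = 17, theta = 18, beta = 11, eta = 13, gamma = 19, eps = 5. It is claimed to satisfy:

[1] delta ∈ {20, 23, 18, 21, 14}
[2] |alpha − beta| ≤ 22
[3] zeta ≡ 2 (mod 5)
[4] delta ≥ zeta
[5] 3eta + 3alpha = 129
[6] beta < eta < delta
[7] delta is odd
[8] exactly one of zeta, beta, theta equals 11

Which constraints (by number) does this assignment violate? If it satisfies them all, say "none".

[1] delta = 18 is in {20, 23, 18, 21, 14} — OK.
[2] |30 − 11| = 19; 19 ≤ 22 — OK.
[3] 17 mod 5 = 2 — OK.
[4] delta = 18, zeta = 17; 18 ≥ 17 — OK.
[5] 3eta + 3alpha = 3(13) + 3(30) = 129 — OK.
[6] values 11 < 13 < 18 — OK.
[7] delta = 18 is even — violated.
[8] zeta=17, beta=11, theta=18; 1 of them equals 11 — OK.

The assignment fails constraint 7.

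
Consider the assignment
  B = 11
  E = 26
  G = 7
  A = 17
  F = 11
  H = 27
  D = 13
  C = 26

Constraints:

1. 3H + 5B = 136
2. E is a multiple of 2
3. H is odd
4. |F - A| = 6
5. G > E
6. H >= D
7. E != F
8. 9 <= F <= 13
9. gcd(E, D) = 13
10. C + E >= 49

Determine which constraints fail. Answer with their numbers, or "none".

1. 3H + 5B = 3(27) + 5(11) = 136 — satisfied.
2. 26 / 2 = 13, so 2 divides 26 — satisfied.
3. H = 27 is odd — satisfied.
4. |11 - 17| = 6 — satisfied.
5. G = 7, E = 26; 7 ≤ 26 (want >) — violated.
6. H = 27, D = 13; 27 ≥ 13 — satisfied.
7. E = 26, F = 11; distinct — satisfied.
8. F = 11 lies in [9, 13] — satisfied.
9. gcd(26, 13) = 13 — satisfied.
10. C + E = 26 + 26 = 52; 52 ≥ 49 — satisfied.

Violated: 5.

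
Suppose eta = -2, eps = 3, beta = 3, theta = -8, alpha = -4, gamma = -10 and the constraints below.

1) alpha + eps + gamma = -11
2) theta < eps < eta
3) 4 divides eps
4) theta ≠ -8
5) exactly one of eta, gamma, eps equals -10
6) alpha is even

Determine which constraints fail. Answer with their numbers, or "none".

The assignment fails constraints 2, 3, and 4.

1) alpha + eps + gamma = -4 + 3 + (-10) = -11 — holds.
2) values -8, 3, -2; eps = 3 is not < eta = -2 — does not hold.
3) 3 = 4×0 + 3, so 4 does not divide 3 — does not hold.
4) theta = -8, but -8 is required to differ — does not hold.
5) eta=-2, gamma=-10, eps=3; 1 of them equals -10 — holds.
6) alpha = -4 is even — holds.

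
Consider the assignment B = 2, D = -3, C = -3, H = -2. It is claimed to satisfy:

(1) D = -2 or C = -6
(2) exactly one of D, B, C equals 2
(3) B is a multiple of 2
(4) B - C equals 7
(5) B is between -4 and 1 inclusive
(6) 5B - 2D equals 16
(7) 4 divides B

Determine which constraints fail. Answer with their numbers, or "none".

(1) D = -3 ≠ -2 and C = -3 ≠ -6; both disjuncts false — does not hold.
(2) D=-3, B=2, C=-3; 1 of them equals 2 — holds.
(3) 2 / 2 = 1, so 2 divides 2 — holds.
(4) B - C = 2 - (-3) = 5, not 7 — does not hold.
(5) B = 2 is outside [-4, 1] — does not hold.
(6) 5B - 2D = 5(2) - 2(-3) = 16 — holds.
(7) 2 = 4*0 + 2, so 4 does not divide 2 — does not hold.

No — constraints 1, 4, 5, 7 are not satisfied.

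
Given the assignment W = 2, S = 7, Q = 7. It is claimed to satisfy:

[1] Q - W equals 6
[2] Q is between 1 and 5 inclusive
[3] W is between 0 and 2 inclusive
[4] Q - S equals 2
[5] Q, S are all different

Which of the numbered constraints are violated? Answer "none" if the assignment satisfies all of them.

No — constraints 1, 2, 4, 5 are not satisfied.

[1] Q - W = 7 - 2 = 5, not 6 — does not hold.
[2] Q = 7 is outside [1, 5] — does not hold.
[3] W = 2 lies in [0, 2] — holds.
[4] Q - S = 7 - 7 = 0, not 2 — does not hold.
[5] Q = S = 7, not all different — does not hold.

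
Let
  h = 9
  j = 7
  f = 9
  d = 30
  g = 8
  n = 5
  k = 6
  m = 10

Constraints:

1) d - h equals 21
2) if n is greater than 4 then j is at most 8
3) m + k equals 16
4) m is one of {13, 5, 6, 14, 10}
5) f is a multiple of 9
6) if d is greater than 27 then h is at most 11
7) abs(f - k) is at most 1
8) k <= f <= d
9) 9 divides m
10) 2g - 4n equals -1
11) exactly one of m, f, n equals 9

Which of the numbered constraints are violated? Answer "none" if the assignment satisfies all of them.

Constraints 7, 9, and 10 do not hold.

1) d - h = 30 - 9 = 21 — OK.
2) n = 5 > 4, so we need j ≤ 8; j = 7 ≤ 8 — OK.
3) m + k = 10 + 6 = 16 — OK.
4) m = 10 is in {13, 5, 6, 14, 10} — OK.
5) 9 / 9 = 1, so 9 divides 9 — OK.
6) d = 30 > 27, so we need h ≤ 11; h = 9 ≤ 11 — OK.
7) abs(9 - 6) = 3; 3 > 1, exceeds bound 1 — violated.
8) values 6 <= 9 <= 30 — OK.
9) 10 = 9*1 + 1, so 9 does not divide 10 — violated.
10) 2g - 4n = 2(8) - 4(5) = -4, not -1 — violated.
11) m=10, f=9, n=5; 1 of them equals 9 — OK.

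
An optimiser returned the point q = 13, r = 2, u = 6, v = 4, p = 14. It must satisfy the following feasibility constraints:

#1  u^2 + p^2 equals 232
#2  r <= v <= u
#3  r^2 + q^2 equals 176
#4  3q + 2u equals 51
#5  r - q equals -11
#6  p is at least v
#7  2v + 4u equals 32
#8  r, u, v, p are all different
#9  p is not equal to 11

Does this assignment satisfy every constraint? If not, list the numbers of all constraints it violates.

#1 u^2 + p^2 = 6^2 + 14^2 = 36 + 196 = 232  yes
#2 values 2 <= 4 <= 6  yes
#3 r^2 + q^2 = 2^2 + 13^2 = 4 + 169 = 173, not 176  no
#4 3q + 2u = 3(13) + 2(6) = 51  yes
#5 r - q = 2 - 13 = -11  yes
#6 p = 14, v = 4; 14 ≥ 4  yes
#7 2v + 4u = 2(4) + 4(6) = 32  yes
#8 values 2, 6, 4, 14 are pairwise distinct  yes
#9 p = 14, and 14 ≠ 11  yes

Constraint 3 does not hold.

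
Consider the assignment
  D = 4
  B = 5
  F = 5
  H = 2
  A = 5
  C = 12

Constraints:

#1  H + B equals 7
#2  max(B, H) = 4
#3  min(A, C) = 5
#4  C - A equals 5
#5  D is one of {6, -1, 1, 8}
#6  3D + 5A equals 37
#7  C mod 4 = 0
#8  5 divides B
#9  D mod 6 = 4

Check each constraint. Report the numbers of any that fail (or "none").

The assignment fails constraints 2, 4, 5.

#1 H + B = 2 + 5 = 7 — holds.
#2 max(5, 2) = 5, not 4 — does not hold.
#3 min(5, 12) = 5 — holds.
#4 C - A = 12 - 5 = 7, not 5 — does not hold.
#5 D = 4 is not in {6, -1, 1, 8} — does not hold.
#6 3D + 5A = 3(4) + 5(5) = 37 — holds.
#7 12 mod 4 = 0 — holds.
#8 5 / 5 = 1, so 5 divides 5 — holds.
#9 4 mod 6 = 4 — holds.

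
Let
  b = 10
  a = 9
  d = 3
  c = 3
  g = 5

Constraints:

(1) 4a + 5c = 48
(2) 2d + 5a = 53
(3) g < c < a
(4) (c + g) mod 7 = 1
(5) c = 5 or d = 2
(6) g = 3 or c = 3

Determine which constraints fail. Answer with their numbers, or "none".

No — constraints 1, 2, 3, and 5 are not satisfied.

(1) 4a + 5c = 4(9) + 5(3) = 51, not 48 — violated.
(2) 2d + 5a = 2(3) + 5(9) = 51, not 53 — violated.
(3) values 5, 3, 9; g = 5 is not < c = 3 — violated.
(4) c + g = 8; 8 mod 7 = 1 — satisfied.
(5) c = 3 ≠ 5 and d = 3 ≠ 2; both disjuncts false — violated.
(6) g = 5 ≠ 3, but c = 3 = 3 (second disjunct) — satisfied.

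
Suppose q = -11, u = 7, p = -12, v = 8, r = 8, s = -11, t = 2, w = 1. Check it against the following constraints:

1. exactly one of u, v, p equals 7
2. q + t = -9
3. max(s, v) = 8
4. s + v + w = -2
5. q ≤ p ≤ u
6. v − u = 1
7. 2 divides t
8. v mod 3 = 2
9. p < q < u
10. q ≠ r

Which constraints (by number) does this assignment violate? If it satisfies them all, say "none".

1. u=7, v=8, p=-12; 1 of them equals 7 — OK.
2. q + t = -11 + 2 = -9 — OK.
3. max(-11, 8) = 8 — OK.
4. s + v + w = -11 + 8 + 1 = -2 — OK.
5. values -11, -12, 7; q = -11 is not ≤ p = -12 — violated.
6. v − u = 8 − 7 = 1 — OK.
7. 2 / 2 = 1, so 2 divides 2 — OK.
8. 8 mod 3 = 2 — OK.
9. values -12 < -11 < 7 — OK.
10. q = -11, r = 8; distinct — OK.

No — constraint 5 is not satisfied.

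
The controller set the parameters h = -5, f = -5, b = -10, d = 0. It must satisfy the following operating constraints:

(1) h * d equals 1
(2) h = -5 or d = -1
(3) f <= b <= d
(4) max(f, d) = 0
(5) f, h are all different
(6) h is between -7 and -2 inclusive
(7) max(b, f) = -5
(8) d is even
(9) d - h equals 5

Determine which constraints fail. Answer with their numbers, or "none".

(1) h * d = -5 * 0 = 0, not 1 — violated.
(2) h = -5 = -5 (first disjunct) — OK.
(3) values -5, -10, 0; f = -5 is not <= b = -10 — violated.
(4) max(-5, 0) = 0 — OK.
(5) f = h = -5, not all different — violated.
(6) h = -5 lies in [-7, -2] — OK.
(7) max(-10, -5) = -5 — OK.
(8) d = 0 is even — OK.
(9) d - h = 0 - (-5) = 5 — OK.

Violated: 1, 3, and 5.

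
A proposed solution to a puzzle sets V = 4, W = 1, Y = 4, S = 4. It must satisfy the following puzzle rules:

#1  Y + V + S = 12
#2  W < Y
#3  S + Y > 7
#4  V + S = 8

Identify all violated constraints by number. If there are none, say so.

#1 Y + V + S = 4 + 4 + 4 = 12 — holds.
#2 W = 1, Y = 4; 1 < 4 — holds.
#3 S + Y = 4 + 4 = 8; 8 > 7 — holds.
#4 V + S = 4 + 4 = 8 — holds.

Yes — all constraints hold.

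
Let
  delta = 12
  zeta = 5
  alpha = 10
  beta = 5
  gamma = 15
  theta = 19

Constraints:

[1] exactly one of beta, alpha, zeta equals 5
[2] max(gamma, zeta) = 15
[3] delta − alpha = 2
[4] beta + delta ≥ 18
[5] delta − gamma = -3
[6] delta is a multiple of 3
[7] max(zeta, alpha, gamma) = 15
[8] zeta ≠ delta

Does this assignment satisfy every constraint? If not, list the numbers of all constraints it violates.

[1] beta=5, alpha=10, zeta=5; 2 of them equal 5, not exactly one  false
[2] max(15, 5) = 15  true
[3] delta − alpha = 12 − 10 = 2  true
[4] beta + delta = 5 + 12 = 17; 17 < 18, bound 18 not met  false
[5] delta − gamma = 12 − 15 = -3  true
[6] 12 / 3 = 4, so 3 divides 12  true
[7] max(5, 10, 15) = 15  true
[8] zeta = 5, delta = 12; distinct  true

Constraints 1, 4 are violated.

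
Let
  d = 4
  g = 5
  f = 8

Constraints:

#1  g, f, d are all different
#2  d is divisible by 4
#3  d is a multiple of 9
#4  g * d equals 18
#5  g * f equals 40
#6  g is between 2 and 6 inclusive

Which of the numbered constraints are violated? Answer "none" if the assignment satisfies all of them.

#1 values 5, 8, 4 are pairwise distinct — holds.
#2 4 / 4 = 1, so 4 divides 4 — holds.
#3 4 = 9*0 + 4, so 9 does not divide 4 — does not hold.
#4 g * d = 5 * 4 = 20, not 18 — does not hold.
#5 g * f = 5 * 8 = 40 — holds.
#6 g = 5 lies in [2, 6] — holds.

Constraints 3 and 4 are violated.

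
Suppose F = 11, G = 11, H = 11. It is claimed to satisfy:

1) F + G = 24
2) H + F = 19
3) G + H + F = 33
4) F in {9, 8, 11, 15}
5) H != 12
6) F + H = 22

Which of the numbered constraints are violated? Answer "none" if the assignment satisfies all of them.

1) F + G = 11 + 11 = 22, not 24 — violated.
2) H + F = 11 + 11 = 22, not 19 — violated.
3) G + H + F = 11 + 11 + 11 = 33 — OK.
4) F = 11 is in {9, 8, 11, 15} — OK.
5) H = 11, and 11 ≠ 12 — OK.
6) F + H = 11 + 11 = 22 — OK.

Constraints 1, 2 do not hold.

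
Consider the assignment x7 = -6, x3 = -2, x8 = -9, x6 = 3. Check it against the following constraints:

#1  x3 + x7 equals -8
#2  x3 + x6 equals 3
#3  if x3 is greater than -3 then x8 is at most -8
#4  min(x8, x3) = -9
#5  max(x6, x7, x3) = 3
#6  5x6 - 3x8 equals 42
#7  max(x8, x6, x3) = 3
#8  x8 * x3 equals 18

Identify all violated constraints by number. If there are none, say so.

Constraint 2 does not hold.

#1 x3 + x7 = -2 + (-6) = -8  holds
#2 x3 + x6 = -2 + 3 = 1, not 3  fails
#3 x3 = -2 > -3, so we need x8 ≤ -8; x8 = -9 ≤ -8  holds
#4 min(-9, -2) = -9  holds
#5 max(3, -6, -2) = 3  holds
#6 5x6 - 3x8 = 5(3) - 3(-9) = 42  holds
#7 max(-9, 3, -2) = 3  holds
#8 x8 * x3 = -9 * (-2) = 18  holds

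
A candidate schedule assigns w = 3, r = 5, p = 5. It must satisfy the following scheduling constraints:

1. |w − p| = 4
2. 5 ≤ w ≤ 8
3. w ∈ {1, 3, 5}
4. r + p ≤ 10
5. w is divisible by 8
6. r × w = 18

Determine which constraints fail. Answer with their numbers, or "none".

1. |3 − 5| = 2, not 4 — fails.
2. w = 3 is outside [5, 8] — fails.
3. w = 3 is in {1, 3, 5} — holds.
4. r + p = 5 + 5 = 10; 10 ≤ 10 — holds.
5. 3 = 8×0 + 3, so 8 does not divide 3 — fails.
6. r × w = 5 × 3 = 15, not 18 — fails.

The assignment fails constraints 1, 2, 5, 6.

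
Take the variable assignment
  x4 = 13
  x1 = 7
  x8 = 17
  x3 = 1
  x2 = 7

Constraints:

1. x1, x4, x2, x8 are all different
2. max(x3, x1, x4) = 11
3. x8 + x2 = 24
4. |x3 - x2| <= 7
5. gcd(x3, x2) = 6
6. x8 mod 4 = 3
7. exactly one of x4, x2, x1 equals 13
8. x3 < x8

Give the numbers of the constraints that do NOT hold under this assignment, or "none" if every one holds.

1. x1 = x2 = 7, not all different — violated.
2. max(1, 7, 13) = 13, not 11 — violated.
3. x8 + x2 = 17 + 7 = 24 — OK.
4. |1 - 7| = 6; 6 ≤ 7 — OK.
5. gcd(1, 7) = 1, not 6 — violated.
6. 17 mod 4 = 1, not 3 — violated.
7. x4=13, x2=7, x1=7; 1 of them equals 13 — OK.
8. x3 = 1, x8 = 17; 1 < 17 — OK.

Constraints 1, 2, 5, and 6 do not hold.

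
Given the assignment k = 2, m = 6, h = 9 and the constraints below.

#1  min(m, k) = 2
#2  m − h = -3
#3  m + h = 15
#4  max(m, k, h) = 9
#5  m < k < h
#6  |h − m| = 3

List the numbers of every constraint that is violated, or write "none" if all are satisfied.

#1 min(6, 2) = 2  ✓
#2 m − h = 6 − 9 = -3  ✓
#3 m + h = 6 + 9 = 15  ✓
#4 max(6, 2, 9) = 9  ✓
#5 values 6, 2, 9; m = 6 is not < k = 2  ✗
#6 |9 − 6| = 3  ✓

The assignment fails constraint 5.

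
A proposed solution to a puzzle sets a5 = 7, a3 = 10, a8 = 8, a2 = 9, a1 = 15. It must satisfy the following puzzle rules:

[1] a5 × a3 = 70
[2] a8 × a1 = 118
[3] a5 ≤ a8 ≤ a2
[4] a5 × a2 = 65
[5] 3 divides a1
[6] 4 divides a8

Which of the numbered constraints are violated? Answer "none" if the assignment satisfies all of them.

No — constraints 2 and 4 are not satisfied.

[1] a5 × a3 = 7 × 10 = 70  OK
[2] a8 × a1 = 8 × 15 = 120, not 118  FAIL
[3] values 7 ≤ 8 ≤ 9  OK
[4] a5 × a2 = 7 × 9 = 63, not 65  FAIL
[5] 15 / 3 = 5, so 3 divides 15  OK
[6] 8 / 4 = 2, so 4 divides 8  OK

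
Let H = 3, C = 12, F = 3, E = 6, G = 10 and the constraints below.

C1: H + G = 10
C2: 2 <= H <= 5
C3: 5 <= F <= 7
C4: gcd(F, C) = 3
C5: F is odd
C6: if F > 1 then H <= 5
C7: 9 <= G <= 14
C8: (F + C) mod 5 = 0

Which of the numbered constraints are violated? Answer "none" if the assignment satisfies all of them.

No — constraints 1 and 3 are not satisfied.

C1: H + G = 3 + 10 = 13, not 10 — violated.
C2: H = 3 lies in [2, 5] — satisfied.
C3: F = 3 is outside [5, 7] — violated.
C4: gcd(3, 12) = 3 — satisfied.
C5: F = 3 is odd — satisfied.
C6: F = 3 > 1, so we need H ≤ 5; H = 3 ≤ 5 — satisfied.
C7: G = 10 lies in [9, 14] — satisfied.
C8: F + C = 15; 15 mod 5 = 0 — satisfied.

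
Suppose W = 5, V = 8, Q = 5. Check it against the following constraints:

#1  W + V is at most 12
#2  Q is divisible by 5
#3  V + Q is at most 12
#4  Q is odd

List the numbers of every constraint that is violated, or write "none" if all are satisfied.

Constraints 1, 3 do not hold.

#1 W + V = 5 + 8 = 13; 13 > 12, bound 12 not met — violated.
#2 5 / 5 = 1, so 5 divides 5 — satisfied.
#3 V + Q = 8 + 5 = 13; 13 > 12, bound 12 not met — violated.
#4 Q = 5 is odd — satisfied.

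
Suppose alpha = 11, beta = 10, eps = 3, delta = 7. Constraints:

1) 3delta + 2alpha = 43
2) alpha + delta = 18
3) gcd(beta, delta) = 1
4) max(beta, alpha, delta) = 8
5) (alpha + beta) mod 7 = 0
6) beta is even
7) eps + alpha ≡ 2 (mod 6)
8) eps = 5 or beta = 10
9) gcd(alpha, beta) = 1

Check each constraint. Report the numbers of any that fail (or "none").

1) 3delta + 2alpha = 3(7) + 2(11) = 43 — holds.
2) alpha + delta = 11 + 7 = 18 — holds.
3) gcd(10, 7) = 1 — holds.
4) max(10, 11, 7) = 11, not 8 — fails.
5) alpha + beta = 21; 21 mod 7 = 0 — holds.
6) beta = 10 is even — holds.
7) eps + alpha = 14; 14 mod 6 = 2 — holds.
8) eps = 3 ≠ 5, but beta = 10 = 10 (second disjunct) — holds.
9) gcd(11, 10) = 1 — holds.

No — constraint 4 is not satisfied.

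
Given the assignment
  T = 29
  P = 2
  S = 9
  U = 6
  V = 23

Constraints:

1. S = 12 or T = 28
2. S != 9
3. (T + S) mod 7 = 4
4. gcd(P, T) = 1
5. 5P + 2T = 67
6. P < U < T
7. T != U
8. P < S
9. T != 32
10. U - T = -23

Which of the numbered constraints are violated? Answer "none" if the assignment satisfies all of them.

Violated: 1, 2, 3, 5.

1. S = 9 ≠ 12 and T = 29 ≠ 28; both disjuncts false  no
2. S = 9, but 9 is required to differ  no
3. T + S = 38; 38 mod 7 = 3, not 4  no
4. gcd(2, 29) = 1  yes
5. 5P + 2T = 5(2) + 2(29) = 68, not 67  no
6. values 2 < 6 < 29  yes
7. T = 29, U = 6; distinct  yes
8. P = 2, S = 9; 2 < 9  yes
9. T = 29, and 29 ≠ 32  yes
10. U - T = 6 - 29 = -23  yes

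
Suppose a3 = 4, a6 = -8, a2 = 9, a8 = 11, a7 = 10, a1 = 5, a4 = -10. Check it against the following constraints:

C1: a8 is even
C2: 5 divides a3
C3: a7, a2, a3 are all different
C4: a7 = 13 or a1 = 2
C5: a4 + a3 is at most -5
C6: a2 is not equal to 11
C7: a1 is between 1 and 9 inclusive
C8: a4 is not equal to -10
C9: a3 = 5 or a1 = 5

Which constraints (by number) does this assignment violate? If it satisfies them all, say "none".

C1: a8 = 11 is odd  no
C2: 4 = 5*0 + 4, so 5 does not divide 4  no
C3: values 10, 9, 4 are pairwise distinct  yes
C4: a7 = 10 ≠ 13 and a1 = 5 ≠ 2; both disjuncts false  no
C5: a4 + a3 = -10 + 4 = -6; -6 ≤ -5  yes
C6: a2 = 9, and 9 ≠ 11  yes
C7: a1 = 5 lies in [1, 9]  yes
C8: a4 = -10, but -10 is required to differ  no
C9: a3 = 4 ≠ 5, but a1 = 5 = 5 (second disjunct)  yes

Constraints 1, 2, 4, 8 do not hold.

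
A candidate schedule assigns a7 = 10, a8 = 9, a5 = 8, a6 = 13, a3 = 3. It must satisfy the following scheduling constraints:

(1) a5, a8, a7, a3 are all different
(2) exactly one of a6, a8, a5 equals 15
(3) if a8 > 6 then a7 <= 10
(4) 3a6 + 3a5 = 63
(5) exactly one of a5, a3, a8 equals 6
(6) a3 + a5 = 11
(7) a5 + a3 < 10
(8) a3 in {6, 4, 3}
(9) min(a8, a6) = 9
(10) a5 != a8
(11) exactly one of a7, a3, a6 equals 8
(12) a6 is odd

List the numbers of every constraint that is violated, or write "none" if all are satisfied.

The assignment fails constraints 2, 5, 7, and 11.

(1) values 8, 9, 10, 3 are pairwise distinct  holds
(2) a6=13, a8=9, a5=8; 0 of them equal 15, not exactly one  fails
(3) a8 = 9 > 6, so we need a7 ≤ 10; a7 = 10 ≤ 10  holds
(4) 3a6 + 3a5 = 3(13) + 3(8) = 63  holds
(5) a5=8, a3=3, a8=9; 0 of them equal 6, not exactly one  fails
(6) a3 + a5 = 3 + 8 = 11  holds
(7) a5 + a3 = 8 + 3 = 11; 11 ≥ 10, bound 10 not met  fails
(8) a3 = 3 is in {6, 4, 3}  holds
(9) min(9, 13) = 9  holds
(10) a5 = 8, a8 = 9; distinct  holds
(11) a7=10, a3=3, a6=13; 0 of them equal 8, not exactly one  fails
(12) a6 = 13 is odd  holds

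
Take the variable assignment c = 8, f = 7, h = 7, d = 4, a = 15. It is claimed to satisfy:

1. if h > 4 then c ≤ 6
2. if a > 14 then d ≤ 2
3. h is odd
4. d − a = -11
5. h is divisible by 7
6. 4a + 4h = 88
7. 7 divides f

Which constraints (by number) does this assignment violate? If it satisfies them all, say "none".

Constraints 1, 2 are violated.

1. h = 7 > 4, so we need c ≤ 6; but c = 8 > 6 — violated.
2. a = 15 > 14, so we need d ≤ 2; but d = 4 > 2 — violated.
3. h = 7 is odd — OK.
4. d − a = 4 − 15 = -11 — OK.
5. 7 / 7 = 1, so 7 divides 7 — OK.
6. 4a + 4h = 4(15) + 4(7) = 88 — OK.
7. 7 / 7 = 1, so 7 divides 7 — OK.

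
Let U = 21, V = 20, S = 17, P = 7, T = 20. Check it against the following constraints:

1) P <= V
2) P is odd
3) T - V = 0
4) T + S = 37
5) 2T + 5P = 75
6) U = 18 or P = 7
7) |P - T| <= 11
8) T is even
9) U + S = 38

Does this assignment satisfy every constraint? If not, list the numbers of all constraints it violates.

Constraint 7 is violated.

1) P = 7, V = 20; 7 ≤ 20  ✔
2) P = 7 is odd  ✔
3) T - V = 20 - 20 = 0  ✔
4) T + S = 20 + 17 = 37  ✔
5) 2T + 5P = 2(20) + 5(7) = 75  ✔
6) U = 21 ≠ 18, but P = 7 = 7 (second disjunct)  ✔
7) |7 - 20| = 13; 13 > 11, exceeds bound 11  ✘
8) T = 20 is even  ✔
9) U + S = 21 + 17 = 38  ✔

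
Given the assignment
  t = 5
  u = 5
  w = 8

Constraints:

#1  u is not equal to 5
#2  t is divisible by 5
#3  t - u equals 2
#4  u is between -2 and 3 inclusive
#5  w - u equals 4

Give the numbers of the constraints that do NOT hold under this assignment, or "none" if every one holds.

#1 u = 5, but 5 is required to differ  ✗
#2 5 / 5 = 1, so 5 divides 5  ✓
#3 t - u = 5 - 5 = 0, not 2  ✗
#4 u = 5 is outside [-2, 3]  ✗
#5 w - u = 8 - 5 = 3, not 4  ✗

Violated: 1, 3, 4, 5.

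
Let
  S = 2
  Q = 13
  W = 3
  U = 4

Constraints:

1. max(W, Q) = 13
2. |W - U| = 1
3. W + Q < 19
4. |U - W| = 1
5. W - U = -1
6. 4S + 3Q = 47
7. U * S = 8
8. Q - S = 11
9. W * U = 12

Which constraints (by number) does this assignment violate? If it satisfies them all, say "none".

1. max(3, 13) = 13  yes
2. |3 - 4| = 1  yes
3. W + Q = 3 + 13 = 16; 16 < 19  yes
4. |4 - 3| = 1  yes
5. W - U = 3 - 4 = -1  yes
6. 4S + 3Q = 4(2) + 3(13) = 47  yes
7. U * S = 4 * 2 = 8  yes
8. Q - S = 13 - 2 = 11  yes
9. W * U = 3 * 4 = 12  yes

None — every constraint holds.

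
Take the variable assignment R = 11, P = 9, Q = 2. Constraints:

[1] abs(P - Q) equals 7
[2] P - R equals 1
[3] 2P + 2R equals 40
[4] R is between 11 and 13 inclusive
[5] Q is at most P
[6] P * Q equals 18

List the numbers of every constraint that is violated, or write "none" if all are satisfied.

Constraint 2 does not hold.

[1] abs(9 - 2) = 7  OK
[2] P - R = 9 - 11 = -2, not 1  FAIL
[3] 2P + 2R = 2(9) + 2(11) = 40  OK
[4] R = 11 lies in [11, 13]  OK
[5] Q = 2, P = 9; 2 ≤ 9  OK
[6] P * Q = 9 * 2 = 18  OK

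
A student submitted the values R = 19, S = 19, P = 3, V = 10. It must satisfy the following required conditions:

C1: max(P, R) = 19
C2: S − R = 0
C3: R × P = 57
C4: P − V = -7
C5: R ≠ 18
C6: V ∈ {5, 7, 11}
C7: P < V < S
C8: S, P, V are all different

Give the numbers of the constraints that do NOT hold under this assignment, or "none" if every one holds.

C1: max(3, 19) = 19  ✔
C2: S − R = 19 − 19 = 0  ✔
C3: R × P = 19 × 3 = 57  ✔
C4: P − V = 3 − 10 = -7  ✔
C5: R = 19, and 19 ≠ 18  ✔
C6: V = 10 is not in {5, 7, 11}  ✘
C7: values 3 < 10 < 19  ✔
C8: values 19, 3, 10 are pairwise distinct  ✔

The assignment fails constraint 6.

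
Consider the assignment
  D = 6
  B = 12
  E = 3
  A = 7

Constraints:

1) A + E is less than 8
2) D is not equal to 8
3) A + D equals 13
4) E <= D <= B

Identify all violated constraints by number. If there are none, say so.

The assignment fails constraint 1.

1) A + E = 7 + 3 = 10; 10 ≥ 8, bound 8 not met  false
2) D = 6, and 6 ≠ 8  true
3) A + D = 7 + 6 = 13  true
4) values 3 <= 6 <= 12  true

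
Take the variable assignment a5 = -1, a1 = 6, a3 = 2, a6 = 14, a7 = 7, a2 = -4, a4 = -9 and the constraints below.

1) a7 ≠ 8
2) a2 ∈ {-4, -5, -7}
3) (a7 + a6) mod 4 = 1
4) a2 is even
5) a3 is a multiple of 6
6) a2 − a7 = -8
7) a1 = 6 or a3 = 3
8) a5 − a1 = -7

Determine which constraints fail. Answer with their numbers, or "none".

1) a7 = 7, and 7 ≠ 8 — OK.
2) a2 = -4 is in {-4, -5, -7} — OK.
3) a7 + a6 = 21; 21 mod 4 = 1 — OK.
4) a2 = -4 is even — OK.
5) 2 = 6×0 + 2, so 6 does not divide 2 — violated.
6) a2 − a7 = -4 − 7 = -11, not -8 — violated.
7) a1 = 6 = 6 (first disjunct) — OK.
8) a5 − a1 = -1 − 6 = -7 — OK.

Violated: 5 and 6.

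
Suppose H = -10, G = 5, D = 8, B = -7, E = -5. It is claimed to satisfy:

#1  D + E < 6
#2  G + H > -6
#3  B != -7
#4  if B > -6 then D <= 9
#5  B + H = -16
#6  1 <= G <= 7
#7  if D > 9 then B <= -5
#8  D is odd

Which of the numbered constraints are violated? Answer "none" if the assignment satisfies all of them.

Violated: 3, 5, and 8.

#1 D + E = 8 + (-5) = 3; 3 < 6 — satisfied.
#2 G + H = 5 + (-10) = -5; -5 > -6 — satisfied.
#3 B = -7, but -7 is required to differ — violated.
#4 B = -7, not > -6; antecedent false, conditional vacuously true — satisfied.
#5 B + H = -7 + (-10) = -17, not -16 — violated.
#6 G = 5 lies in [1, 7] — satisfied.
#7 D = 8, not > 9; antecedent false, conditional vacuously true — satisfied.
#8 D = 8 is even — violated.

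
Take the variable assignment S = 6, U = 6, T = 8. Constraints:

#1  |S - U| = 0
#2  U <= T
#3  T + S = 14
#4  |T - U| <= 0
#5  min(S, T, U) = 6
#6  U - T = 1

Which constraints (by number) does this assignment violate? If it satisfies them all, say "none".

#1 |6 - 6| = 0  OK
#2 U = 6, T = 8; 6 ≤ 8  OK
#3 T + S = 8 + 6 = 14  OK
#4 |8 - 6| = 2; 2 > 0, exceeds bound 0  FAIL
#5 min(6, 8, 6) = 6  OK
#6 U - T = 6 - 8 = -2, not 1  FAIL

Constraints 4, 6 are violated.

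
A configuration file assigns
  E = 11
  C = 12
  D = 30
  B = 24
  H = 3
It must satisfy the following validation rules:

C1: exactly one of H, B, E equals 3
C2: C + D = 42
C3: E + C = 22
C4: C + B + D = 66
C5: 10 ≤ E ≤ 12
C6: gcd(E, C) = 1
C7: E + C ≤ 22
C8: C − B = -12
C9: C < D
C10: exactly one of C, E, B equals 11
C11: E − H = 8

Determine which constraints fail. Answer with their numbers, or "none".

The assignment fails constraints 3, 7.

C1: H=3, B=24, E=11; 1 of them equals 3 — satisfied.
C2: C + D = 12 + 30 = 42 — satisfied.
C3: E + C = 11 + 12 = 23, not 22 — violated.
C4: C + B + D = 12 + 24 + 30 = 66 — satisfied.
C5: E = 11 lies in [10, 12] — satisfied.
C6: gcd(11, 12) = 1 — satisfied.
C7: E + C = 11 + 12 = 23; 23 > 22, bound 22 not met — violated.
C8: C − B = 12 − 24 = -12 — satisfied.
C9: C = 12, D = 30; 12 < 30 — satisfied.
C10: C=12, E=11, B=24; 1 of them equals 11 — satisfied.
C11: E − H = 11 − 3 = 8 — satisfied.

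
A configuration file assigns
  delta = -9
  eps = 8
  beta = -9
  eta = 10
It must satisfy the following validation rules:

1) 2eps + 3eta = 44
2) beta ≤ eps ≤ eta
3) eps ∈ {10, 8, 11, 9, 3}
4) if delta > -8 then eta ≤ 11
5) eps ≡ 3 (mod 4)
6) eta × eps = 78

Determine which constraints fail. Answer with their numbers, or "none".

1) 2eps + 3eta = 2(8) + 3(10) = 46, not 44  ✘
2) values -9 ≤ 8 ≤ 10  ✔
3) eps = 8 is in {10, 8, 11, 9, 3}  ✔
4) delta = -9, not > -8; antecedent false, conditional vacuously true  ✔
5) 8 mod 4 = 0, not 3  ✘
6) eta × eps = 10 × 8 = 80, not 78  ✘

The assignment fails constraints 1, 5, 6.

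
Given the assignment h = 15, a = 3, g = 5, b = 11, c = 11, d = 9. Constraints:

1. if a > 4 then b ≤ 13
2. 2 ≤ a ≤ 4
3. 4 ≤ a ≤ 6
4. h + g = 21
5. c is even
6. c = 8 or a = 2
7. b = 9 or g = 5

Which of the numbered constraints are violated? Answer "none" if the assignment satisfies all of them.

Violated: 3, 4, 5, and 6.

1. a = 3, not > 4; antecedent false, conditional vacuously true  ✓
2. a = 3 lies in [2, 4]  ✓
3. a = 3 is outside [4, 6]  ✗
4. h + g = 15 + 5 = 20, not 21  ✗
5. c = 11 is odd  ✗
6. c = 11 ≠ 8 and a = 3 ≠ 2; both disjuncts false  ✗
7. b = 11 ≠ 9, but g = 5 = 5 (second disjunct)  ✓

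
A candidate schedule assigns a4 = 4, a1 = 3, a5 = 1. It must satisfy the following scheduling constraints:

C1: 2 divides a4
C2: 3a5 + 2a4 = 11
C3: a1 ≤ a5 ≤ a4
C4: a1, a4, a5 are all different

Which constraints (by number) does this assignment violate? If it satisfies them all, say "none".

No — constraint 3 is not satisfied.

C1: 4 / 2 = 2, so 2 divides 4 — holds.
C2: 3a5 + 2a4 = 3(1) + 2(4) = 11 — holds.
C3: values 3, 1, 4; a1 = 3 is not ≤ a5 = 1 — does not hold.
C4: values 3, 4, 1 are pairwise distinct — holds.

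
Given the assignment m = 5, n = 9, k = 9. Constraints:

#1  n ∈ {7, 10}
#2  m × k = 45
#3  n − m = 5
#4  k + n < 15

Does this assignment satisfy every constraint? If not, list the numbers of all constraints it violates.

Constraints 1, 3, and 4 are violated.

#1 n = 9 is not in {7, 10}  no
#2 m × k = 5 × 9 = 45  yes
#3 n − m = 9 − 5 = 4, not 5  no
#4 k + n = 9 + 9 = 18; 18 ≥ 15, bound 15 not met  no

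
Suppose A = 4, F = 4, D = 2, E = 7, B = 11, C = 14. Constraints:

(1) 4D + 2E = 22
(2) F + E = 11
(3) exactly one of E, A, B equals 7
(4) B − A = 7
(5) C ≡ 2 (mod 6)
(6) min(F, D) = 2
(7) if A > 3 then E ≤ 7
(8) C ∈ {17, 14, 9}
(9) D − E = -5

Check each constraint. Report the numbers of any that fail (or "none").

(1) 4D + 2E = 4(2) + 2(7) = 22  yes
(2) F + E = 4 + 7 = 11  yes
(3) E=7, A=4, B=11; 1 of them equals 7  yes
(4) B − A = 11 − 4 = 7  yes
(5) 14 mod 6 = 2  yes
(6) min(4, 2) = 2  yes
(7) A = 4 > 3, so we need E ≤ 7; E = 7 ≤ 7  yes
(8) C = 14 is in {17, 14, 9}  yes
(9) D − E = 2 − 7 = -5  yes

All constraints are satisfied.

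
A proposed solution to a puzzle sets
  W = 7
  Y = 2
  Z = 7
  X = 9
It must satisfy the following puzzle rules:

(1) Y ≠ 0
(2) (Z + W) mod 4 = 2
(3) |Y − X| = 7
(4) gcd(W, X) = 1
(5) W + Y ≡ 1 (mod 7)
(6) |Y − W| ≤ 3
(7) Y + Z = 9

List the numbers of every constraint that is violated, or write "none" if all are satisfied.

(1) Y = 2, and 2 ≠ 0 — OK.
(2) Z + W = 14; 14 mod 4 = 2 — OK.
(3) |2 − 9| = 7 — OK.
(4) gcd(7, 9) = 1 — OK.
(5) W + Y = 9; 9 mod 7 = 2, not 1 — violated.
(6) |2 − 7| = 5; 5 > 3, exceeds bound 3 — violated.
(7) Y + Z = 2 + 7 = 9 — OK.

Violated: 5, 6.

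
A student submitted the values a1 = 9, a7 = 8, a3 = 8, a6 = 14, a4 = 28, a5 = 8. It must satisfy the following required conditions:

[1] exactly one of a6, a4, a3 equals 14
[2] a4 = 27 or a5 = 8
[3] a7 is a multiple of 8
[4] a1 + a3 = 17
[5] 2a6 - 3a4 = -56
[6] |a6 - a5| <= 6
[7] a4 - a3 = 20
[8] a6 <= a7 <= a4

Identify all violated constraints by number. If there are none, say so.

The assignment fails constraint 8.

[1] a6=14, a4=28, a3=8; 1 of them equals 14  ✔
[2] a4 = 28 ≠ 27, but a5 = 8 = 8 (second disjunct)  ✔
[3] 8 / 8 = 1, so 8 divides 8  ✔
[4] a1 + a3 = 9 + 8 = 17  ✔
[5] 2a6 - 3a4 = 2(14) - 3(28) = -56  ✔
[6] |14 - 8| = 6; 6 ≤ 6  ✔
[7] a4 - a3 = 28 - 8 = 20  ✔
[8] values 14, 8, 28; a6 = 14 is not <= a7 = 8  ✘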